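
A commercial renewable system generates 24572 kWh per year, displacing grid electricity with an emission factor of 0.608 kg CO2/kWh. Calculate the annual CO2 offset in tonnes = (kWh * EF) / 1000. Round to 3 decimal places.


CO2 offset in kg = generation * emission_factor
CO2 offset = 24572 * 0.608 = 14939.78 kg
Convert to tonnes:
  CO2 offset = 14939.78 / 1000 = 14.940 tonnes

14.940


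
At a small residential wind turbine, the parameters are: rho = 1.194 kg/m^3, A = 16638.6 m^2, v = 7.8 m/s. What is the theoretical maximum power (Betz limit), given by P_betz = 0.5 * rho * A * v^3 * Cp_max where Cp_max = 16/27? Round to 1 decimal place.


The Betz coefficient Cp_max = 16/27 = 0.5926
v^3 = 7.8^3 = 474.552
P_betz = 0.5 * rho * A * v^3 * Cp_max
P_betz = 0.5 * 1.194 * 16638.6 * 474.552 * 0.5926
P_betz = 2793387.2 W

2793387.2


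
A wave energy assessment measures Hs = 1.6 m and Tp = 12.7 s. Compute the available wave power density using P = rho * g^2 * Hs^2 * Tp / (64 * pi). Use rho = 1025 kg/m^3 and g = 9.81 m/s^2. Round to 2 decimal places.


Apply wave power formula:
  g^2 = 9.81^2 = 96.2361
  Hs^2 = 1.6^2 = 2.56
  Numerator = rho * g^2 * Hs^2 * Tp = 1025 * 96.2361 * 2.56 * 12.7 = 3207048.79
  Denominator = 64 * pi = 201.0619
  P = 3207048.79 / 201.0619 = 15950.55 W/m

15950.55


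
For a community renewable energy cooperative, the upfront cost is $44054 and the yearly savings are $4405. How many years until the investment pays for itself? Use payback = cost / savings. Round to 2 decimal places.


Simple payback period = initial cost / annual savings
Payback = 44054 / 4405
Payback = 10.00 years

10.00


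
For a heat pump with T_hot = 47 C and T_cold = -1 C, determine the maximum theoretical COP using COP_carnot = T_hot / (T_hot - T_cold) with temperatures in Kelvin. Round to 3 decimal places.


Convert to Kelvin:
  T_hot = 47 + 273.15 = 320.15 K
  T_cold = -1 + 273.15 = 272.15 K
Apply Carnot COP formula:
  COP = T_hot_K / (T_hot_K - T_cold_K) = 320.15 / 48.0
  COP = 6.670

6.670


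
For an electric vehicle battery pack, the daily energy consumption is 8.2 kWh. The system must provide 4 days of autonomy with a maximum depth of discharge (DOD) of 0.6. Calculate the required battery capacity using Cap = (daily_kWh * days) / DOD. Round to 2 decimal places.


Total energy needed = daily * days = 8.2 * 4 = 32.8 kWh
Account for depth of discharge:
  Cap = total_energy / DOD = 32.8 / 0.6
  Cap = 54.67 kWh

54.67


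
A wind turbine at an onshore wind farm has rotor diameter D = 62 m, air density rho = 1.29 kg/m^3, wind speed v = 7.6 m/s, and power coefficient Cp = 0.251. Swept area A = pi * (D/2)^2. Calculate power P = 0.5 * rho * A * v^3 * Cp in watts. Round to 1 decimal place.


Step 1 -- Compute swept area:
  A = pi * (D/2)^2 = pi * (62/2)^2 = 3019.07 m^2
Step 2 -- Apply wind power equation:
  P = 0.5 * rho * A * v^3 * Cp
  v^3 = 7.6^3 = 438.976
  P = 0.5 * 1.29 * 3019.07 * 438.976 * 0.251
  P = 214559.4 W

214559.4


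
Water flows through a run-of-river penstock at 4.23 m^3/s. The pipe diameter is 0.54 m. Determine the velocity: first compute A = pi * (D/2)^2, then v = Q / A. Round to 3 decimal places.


Compute pipe cross-sectional area:
  A = pi * (D/2)^2 = pi * (0.54/2)^2 = 0.229 m^2
Calculate velocity:
  v = Q / A = 4.23 / 0.229
  v = 18.470 m/s

18.470


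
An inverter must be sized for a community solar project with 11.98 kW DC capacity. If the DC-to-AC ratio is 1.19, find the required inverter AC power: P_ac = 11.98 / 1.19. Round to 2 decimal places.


The inverter AC capacity is determined by the DC/AC ratio.
Given: P_dc = 11.98 kW, DC/AC ratio = 1.19
P_ac = P_dc / ratio = 11.98 / 1.19
P_ac = 10.07 kW

10.07


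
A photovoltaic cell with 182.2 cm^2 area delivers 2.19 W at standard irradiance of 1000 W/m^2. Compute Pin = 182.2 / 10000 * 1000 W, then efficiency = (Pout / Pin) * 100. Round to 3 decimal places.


First compute the input power:
  Pin = area_cm2 / 10000 * G = 182.2 / 10000 * 1000 = 18.22 W
Then compute efficiency:
  Efficiency = (Pout / Pin) * 100 = (2.19 / 18.22) * 100
  Efficiency = 12.020%

12.020


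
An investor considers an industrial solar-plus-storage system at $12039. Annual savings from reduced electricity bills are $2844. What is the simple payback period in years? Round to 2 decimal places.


Simple payback period = initial cost / annual savings
Payback = 12039 / 2844
Payback = 4.23 years

4.23


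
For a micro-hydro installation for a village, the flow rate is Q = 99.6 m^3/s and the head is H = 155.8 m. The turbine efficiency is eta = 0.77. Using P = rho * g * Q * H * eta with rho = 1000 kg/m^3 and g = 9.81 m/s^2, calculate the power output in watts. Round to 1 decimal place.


Apply the hydropower formula P = rho * g * Q * H * eta
rho * g = 1000 * 9.81 = 9810.0
P = 9810.0 * 99.6 * 155.8 * 0.77
P = 117215899.4 W

117215899.4


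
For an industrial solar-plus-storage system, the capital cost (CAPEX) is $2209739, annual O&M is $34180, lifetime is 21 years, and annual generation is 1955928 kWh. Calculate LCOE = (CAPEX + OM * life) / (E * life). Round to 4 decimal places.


Total cost = CAPEX + OM * lifetime = 2209739 + 34180 * 21 = 2209739 + 717780 = 2927519
Total generation = annual * lifetime = 1955928 * 21 = 41074488 kWh
LCOE = 2927519 / 41074488
LCOE = 0.0713 $/kWh

0.0713


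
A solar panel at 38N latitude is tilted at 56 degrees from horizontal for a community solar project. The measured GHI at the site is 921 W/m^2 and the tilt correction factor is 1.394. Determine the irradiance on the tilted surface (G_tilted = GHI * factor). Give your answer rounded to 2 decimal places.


Identify the given values:
  GHI = 921 W/m^2, tilt correction factor = 1.394
Apply the formula G_tilted = GHI * factor:
  G_tilted = 921 * 1.394
  G_tilted = 1283.87 W/m^2

1283.87


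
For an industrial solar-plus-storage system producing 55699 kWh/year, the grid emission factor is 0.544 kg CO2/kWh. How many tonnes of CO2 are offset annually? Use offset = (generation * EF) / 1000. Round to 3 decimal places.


CO2 offset in kg = generation * emission_factor
CO2 offset = 55699 * 0.544 = 30300.26 kg
Convert to tonnes:
  CO2 offset = 30300.26 / 1000 = 30.300 tonnes

30.300


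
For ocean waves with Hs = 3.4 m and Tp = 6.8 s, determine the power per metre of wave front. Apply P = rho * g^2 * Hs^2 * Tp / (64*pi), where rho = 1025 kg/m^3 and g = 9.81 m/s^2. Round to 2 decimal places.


Apply wave power formula:
  g^2 = 9.81^2 = 96.2361
  Hs^2 = 3.4^2 = 11.56
  Numerator = rho * g^2 * Hs^2 * Tp = 1025 * 96.2361 * 11.56 * 6.8 = 7754050.53
  Denominator = 64 * pi = 201.0619
  P = 7754050.53 / 201.0619 = 38565.48 W/m

38565.48


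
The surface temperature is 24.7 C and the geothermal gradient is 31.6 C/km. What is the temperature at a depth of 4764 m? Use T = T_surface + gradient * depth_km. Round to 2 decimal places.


Convert depth to km: 4764 / 1000 = 4.764 km
Temperature increase = gradient * depth_km = 31.6 * 4.764 = 150.54 C
Temperature at depth = T_surface + delta_T = 24.7 + 150.54
T = 175.24 C

175.24


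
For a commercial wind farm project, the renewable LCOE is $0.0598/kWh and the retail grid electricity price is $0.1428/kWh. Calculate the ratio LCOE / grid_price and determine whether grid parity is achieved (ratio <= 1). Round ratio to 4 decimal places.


Compare LCOE to grid price:
  LCOE = $0.0598/kWh, Grid price = $0.1428/kWh
  Ratio = LCOE / grid_price = 0.0598 / 0.1428 = 0.4188
  Grid parity achieved (ratio <= 1)? yes

0.4188


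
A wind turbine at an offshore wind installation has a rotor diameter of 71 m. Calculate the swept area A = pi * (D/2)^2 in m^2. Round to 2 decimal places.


Compute the rotor radius:
  r = D / 2 = 71 / 2 = 35.5 m
Calculate swept area:
  A = pi * r^2 = pi * 35.5^2
  A = 3959.19 m^2

3959.19


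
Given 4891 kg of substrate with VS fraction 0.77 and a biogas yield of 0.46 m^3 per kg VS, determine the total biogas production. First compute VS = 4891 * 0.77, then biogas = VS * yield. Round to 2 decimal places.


Compute volatile solids:
  VS = mass * VS_fraction = 4891 * 0.77 = 3766.07 kg
Calculate biogas volume:
  Biogas = VS * specific_yield = 3766.07 * 0.46
  Biogas = 1732.39 m^3

1732.39


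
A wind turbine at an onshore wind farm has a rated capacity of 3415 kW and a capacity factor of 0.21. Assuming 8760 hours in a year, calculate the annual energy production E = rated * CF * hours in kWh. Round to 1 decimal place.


Annual energy = rated_kW * capacity_factor * hours_per_year
Given: P_rated = 3415 kW, CF = 0.21, hours = 8760
E = 3415 * 0.21 * 8760
E = 6282234.0 kWh

6282234.0


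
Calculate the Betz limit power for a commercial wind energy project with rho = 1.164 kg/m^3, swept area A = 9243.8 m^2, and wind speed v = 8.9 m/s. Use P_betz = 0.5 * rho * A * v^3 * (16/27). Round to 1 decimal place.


The Betz coefficient Cp_max = 16/27 = 0.5926
v^3 = 8.9^3 = 704.969
P_betz = 0.5 * rho * A * v^3 * Cp_max
P_betz = 0.5 * 1.164 * 9243.8 * 704.969 * 0.5926
P_betz = 2247500.3 W

2247500.3


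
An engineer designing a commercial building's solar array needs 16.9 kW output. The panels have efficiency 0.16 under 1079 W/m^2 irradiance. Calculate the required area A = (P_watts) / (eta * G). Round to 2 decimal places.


Convert target power to watts: P = 16.9 * 1000 = 16900.0 W
Compute denominator: eta * G = 0.16 * 1079 = 172.64
Required area A = P / (eta * G) = 16900.0 / 172.64
A = 97.89 m^2

97.89


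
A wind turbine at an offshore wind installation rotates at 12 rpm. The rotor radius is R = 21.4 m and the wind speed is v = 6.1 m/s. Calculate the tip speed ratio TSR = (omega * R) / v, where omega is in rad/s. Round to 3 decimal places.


Convert rotational speed to rad/s:
  omega = 12 * 2 * pi / 60 = 1.2566 rad/s
Compute tip speed:
  v_tip = omega * R = 1.2566 * 21.4 = 26.892 m/s
Tip speed ratio:
  TSR = v_tip / v_wind = 26.892 / 6.1 = 4.409

4.409


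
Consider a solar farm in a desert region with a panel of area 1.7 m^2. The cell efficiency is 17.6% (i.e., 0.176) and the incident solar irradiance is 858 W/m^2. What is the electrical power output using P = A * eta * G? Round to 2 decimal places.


Use the solar power formula P = A * eta * G.
Given: A = 1.7 m^2, eta = 0.176, G = 858 W/m^2
P = 1.7 * 0.176 * 858
P = 256.71 W

256.71


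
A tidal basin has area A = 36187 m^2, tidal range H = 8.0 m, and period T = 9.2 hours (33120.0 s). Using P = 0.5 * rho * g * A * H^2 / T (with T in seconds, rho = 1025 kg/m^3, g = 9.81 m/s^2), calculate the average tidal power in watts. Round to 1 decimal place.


Convert period to seconds: T = 9.2 * 3600 = 33120.0 s
H^2 = 8.0^2 = 64.0
P = 0.5 * rho * g * A * H^2 / T
P = 0.5 * 1025 * 9.81 * 36187 * 64.0 / 33120.0
P = 351564.6 W

351564.6


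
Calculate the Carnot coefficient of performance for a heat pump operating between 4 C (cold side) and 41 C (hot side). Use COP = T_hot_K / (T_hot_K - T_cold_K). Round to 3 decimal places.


Convert to Kelvin:
  T_hot = 41 + 273.15 = 314.15 K
  T_cold = 4 + 273.15 = 277.15 K
Apply Carnot COP formula:
  COP = T_hot_K / (T_hot_K - T_cold_K) = 314.15 / 37.0
  COP = 8.491

8.491


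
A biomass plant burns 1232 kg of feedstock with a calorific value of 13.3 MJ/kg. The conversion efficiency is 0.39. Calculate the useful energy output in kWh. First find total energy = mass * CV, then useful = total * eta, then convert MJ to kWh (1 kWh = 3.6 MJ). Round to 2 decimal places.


Total energy = mass * CV = 1232 * 13.3 = 16385.6 MJ
Useful energy = total * eta = 16385.6 * 0.39 = 6390.38 MJ
Convert to kWh: 6390.38 / 3.6
Useful energy = 1775.11 kWh

1775.11


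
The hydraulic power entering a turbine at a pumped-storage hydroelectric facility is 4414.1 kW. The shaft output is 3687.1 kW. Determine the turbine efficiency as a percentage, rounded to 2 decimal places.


Turbine efficiency = (output power / input power) * 100
eta = (3687.1 / 4414.1) * 100
eta = 83.53%

83.53


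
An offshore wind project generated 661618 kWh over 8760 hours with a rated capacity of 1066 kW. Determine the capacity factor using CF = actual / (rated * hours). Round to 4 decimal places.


Capacity factor = actual output / maximum possible output
Maximum possible = rated * hours = 1066 * 8760 = 9338160 kWh
CF = 661618 / 9338160
CF = 0.0709

0.0709


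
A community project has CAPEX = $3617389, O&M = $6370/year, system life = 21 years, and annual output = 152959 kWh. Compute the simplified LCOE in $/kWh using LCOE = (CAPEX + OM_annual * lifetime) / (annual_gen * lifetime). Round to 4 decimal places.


Total cost = CAPEX + OM * lifetime = 3617389 + 6370 * 21 = 3617389 + 133770 = 3751159
Total generation = annual * lifetime = 152959 * 21 = 3212139 kWh
LCOE = 3751159 / 3212139
LCOE = 1.1678 $/kWh

1.1678


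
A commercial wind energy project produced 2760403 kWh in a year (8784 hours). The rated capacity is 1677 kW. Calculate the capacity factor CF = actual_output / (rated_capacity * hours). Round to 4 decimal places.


Capacity factor = actual output / maximum possible output
Maximum possible = rated * hours = 1677 * 8784 = 14730768 kWh
CF = 2760403 / 14730768
CF = 0.1874

0.1874


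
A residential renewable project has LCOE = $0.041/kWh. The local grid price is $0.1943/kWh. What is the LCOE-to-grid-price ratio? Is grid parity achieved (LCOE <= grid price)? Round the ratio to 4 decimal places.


Compare LCOE to grid price:
  LCOE = $0.041/kWh, Grid price = $0.1943/kWh
  Ratio = LCOE / grid_price = 0.041 / 0.1943 = 0.2110
  Grid parity achieved (ratio <= 1)? yes

0.2110


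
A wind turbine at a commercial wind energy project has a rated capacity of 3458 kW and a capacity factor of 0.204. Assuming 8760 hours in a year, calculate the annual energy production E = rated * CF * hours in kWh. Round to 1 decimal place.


Annual energy = rated_kW * capacity_factor * hours_per_year
Given: P_rated = 3458 kW, CF = 0.204, hours = 8760
E = 3458 * 0.204 * 8760
E = 6179584.3 kWh

6179584.3


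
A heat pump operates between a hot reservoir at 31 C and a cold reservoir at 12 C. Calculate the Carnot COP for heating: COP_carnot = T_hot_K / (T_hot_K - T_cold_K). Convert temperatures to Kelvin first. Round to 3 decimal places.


Convert to Kelvin:
  T_hot = 31 + 273.15 = 304.15 K
  T_cold = 12 + 273.15 = 285.15 K
Apply Carnot COP formula:
  COP = T_hot_K / (T_hot_K - T_cold_K) = 304.15 / 19.0
  COP = 16.008

16.008


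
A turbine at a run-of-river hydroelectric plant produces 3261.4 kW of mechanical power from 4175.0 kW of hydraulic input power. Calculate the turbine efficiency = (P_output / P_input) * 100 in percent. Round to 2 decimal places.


Turbine efficiency = (output power / input power) * 100
eta = (3261.4 / 4175.0) * 100
eta = 78.12%

78.12


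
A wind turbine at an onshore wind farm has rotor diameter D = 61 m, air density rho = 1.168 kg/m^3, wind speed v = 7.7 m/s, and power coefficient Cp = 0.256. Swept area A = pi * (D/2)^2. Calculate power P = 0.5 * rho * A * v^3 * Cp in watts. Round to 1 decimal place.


Step 1 -- Compute swept area:
  A = pi * (D/2)^2 = pi * (61/2)^2 = 2922.47 m^2
Step 2 -- Apply wind power equation:
  P = 0.5 * rho * A * v^3 * Cp
  v^3 = 7.7^3 = 456.533
  P = 0.5 * 1.168 * 2922.47 * 456.533 * 0.256
  P = 199468.6 W

199468.6


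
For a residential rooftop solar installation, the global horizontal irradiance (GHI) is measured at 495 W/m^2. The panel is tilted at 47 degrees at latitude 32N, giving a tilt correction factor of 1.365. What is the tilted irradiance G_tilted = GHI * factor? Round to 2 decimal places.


Identify the given values:
  GHI = 495 W/m^2, tilt correction factor = 1.365
Apply the formula G_tilted = GHI * factor:
  G_tilted = 495 * 1.365
  G_tilted = 675.68 W/m^2

675.68


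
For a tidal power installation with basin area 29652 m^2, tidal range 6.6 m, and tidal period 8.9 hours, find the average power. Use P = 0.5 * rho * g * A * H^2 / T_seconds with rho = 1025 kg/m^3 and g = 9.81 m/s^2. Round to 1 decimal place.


Convert period to seconds: T = 8.9 * 3600 = 32040.0 s
H^2 = 6.6^2 = 43.56
P = 0.5 * rho * g * A * H^2 / T
P = 0.5 * 1025 * 9.81 * 29652 * 43.56 / 32040.0
P = 202680.6 W

202680.6


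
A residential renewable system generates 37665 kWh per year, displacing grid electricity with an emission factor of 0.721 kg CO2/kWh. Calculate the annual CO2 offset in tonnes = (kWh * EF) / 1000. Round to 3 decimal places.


CO2 offset in kg = generation * emission_factor
CO2 offset = 37665 * 0.721 = 27156.47 kg
Convert to tonnes:
  CO2 offset = 27156.47 / 1000 = 27.156 tonnes

27.156


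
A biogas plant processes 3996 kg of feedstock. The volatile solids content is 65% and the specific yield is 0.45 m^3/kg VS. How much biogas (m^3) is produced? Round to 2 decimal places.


Compute volatile solids:
  VS = mass * VS_fraction = 3996 * 0.65 = 2597.4 kg
Calculate biogas volume:
  Biogas = VS * specific_yield = 2597.4 * 0.45
  Biogas = 1168.83 m^3

1168.83


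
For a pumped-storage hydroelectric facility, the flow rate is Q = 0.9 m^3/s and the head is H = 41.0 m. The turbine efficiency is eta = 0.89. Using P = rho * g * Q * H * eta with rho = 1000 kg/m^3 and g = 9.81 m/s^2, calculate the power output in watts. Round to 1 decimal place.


Apply the hydropower formula P = rho * g * Q * H * eta
rho * g = 1000 * 9.81 = 9810.0
P = 9810.0 * 0.9 * 41.0 * 0.89
P = 322170.2 W

322170.2


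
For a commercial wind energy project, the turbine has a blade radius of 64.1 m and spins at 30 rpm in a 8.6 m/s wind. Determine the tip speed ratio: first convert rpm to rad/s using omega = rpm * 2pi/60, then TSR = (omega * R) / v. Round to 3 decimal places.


Convert rotational speed to rad/s:
  omega = 30 * 2 * pi / 60 = 3.1416 rad/s
Compute tip speed:
  v_tip = omega * R = 3.1416 * 64.1 = 201.376 m/s
Tip speed ratio:
  TSR = v_tip / v_wind = 201.376 / 8.6 = 23.416

23.416


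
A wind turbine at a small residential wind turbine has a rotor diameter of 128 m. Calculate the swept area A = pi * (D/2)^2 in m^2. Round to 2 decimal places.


Compute the rotor radius:
  r = D / 2 = 128 / 2 = 64.0 m
Calculate swept area:
  A = pi * r^2 = pi * 64.0^2
  A = 12867.96 m^2

12867.96


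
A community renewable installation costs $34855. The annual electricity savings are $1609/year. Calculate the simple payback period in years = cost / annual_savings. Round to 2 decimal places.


Simple payback period = initial cost / annual savings
Payback = 34855 / 1609
Payback = 21.66 years

21.66


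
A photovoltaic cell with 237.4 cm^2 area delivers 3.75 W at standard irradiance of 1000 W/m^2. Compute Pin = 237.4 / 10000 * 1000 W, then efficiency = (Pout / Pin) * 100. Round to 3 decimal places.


First compute the input power:
  Pin = area_cm2 / 10000 * G = 237.4 / 10000 * 1000 = 23.74 W
Then compute efficiency:
  Efficiency = (Pout / Pin) * 100 = (3.75 / 23.74) * 100
  Efficiency = 15.796%

15.796


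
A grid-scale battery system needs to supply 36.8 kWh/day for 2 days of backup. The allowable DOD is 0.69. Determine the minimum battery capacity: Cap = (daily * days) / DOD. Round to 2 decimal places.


Total energy needed = daily * days = 36.8 * 2 = 73.6 kWh
Account for depth of discharge:
  Cap = total_energy / DOD = 73.6 / 0.69
  Cap = 106.67 kWh

106.67


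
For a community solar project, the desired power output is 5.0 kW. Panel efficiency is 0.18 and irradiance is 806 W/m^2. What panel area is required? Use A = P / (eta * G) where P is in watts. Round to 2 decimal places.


Convert target power to watts: P = 5.0 * 1000 = 5000.0 W
Compute denominator: eta * G = 0.18 * 806 = 145.08
Required area A = P / (eta * G) = 5000.0 / 145.08
A = 34.46 m^2

34.46


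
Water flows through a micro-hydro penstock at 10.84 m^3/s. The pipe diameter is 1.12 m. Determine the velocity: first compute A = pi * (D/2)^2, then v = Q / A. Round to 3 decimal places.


Compute pipe cross-sectional area:
  A = pi * (D/2)^2 = pi * (1.12/2)^2 = 0.9852 m^2
Calculate velocity:
  v = Q / A = 10.84 / 0.9852
  v = 11.003 m/s

11.003


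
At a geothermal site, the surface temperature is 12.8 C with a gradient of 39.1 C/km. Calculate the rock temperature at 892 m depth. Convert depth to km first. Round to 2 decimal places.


Convert depth to km: 892 / 1000 = 0.892 km
Temperature increase = gradient * depth_km = 39.1 * 0.892 = 34.88 C
Temperature at depth = T_surface + delta_T = 12.8 + 34.88
T = 47.68 C

47.68


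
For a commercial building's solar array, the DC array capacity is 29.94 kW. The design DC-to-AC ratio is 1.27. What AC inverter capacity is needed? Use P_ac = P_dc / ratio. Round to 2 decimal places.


The inverter AC capacity is determined by the DC/AC ratio.
Given: P_dc = 29.94 kW, DC/AC ratio = 1.27
P_ac = P_dc / ratio = 29.94 / 1.27
P_ac = 23.57 kW

23.57


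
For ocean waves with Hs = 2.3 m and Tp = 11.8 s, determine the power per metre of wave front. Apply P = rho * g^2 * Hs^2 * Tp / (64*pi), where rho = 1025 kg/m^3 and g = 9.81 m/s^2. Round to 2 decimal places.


Apply wave power formula:
  g^2 = 9.81^2 = 96.2361
  Hs^2 = 2.3^2 = 5.29
  Numerator = rho * g^2 * Hs^2 * Tp = 1025 * 96.2361 * 5.29 * 11.8 = 6157431.08
  Denominator = 64 * pi = 201.0619
  P = 6157431.08 / 201.0619 = 30624.55 W/m

30624.55


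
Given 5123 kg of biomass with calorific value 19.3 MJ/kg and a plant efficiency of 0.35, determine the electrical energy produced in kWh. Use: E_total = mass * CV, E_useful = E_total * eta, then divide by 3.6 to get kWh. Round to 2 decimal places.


Total energy = mass * CV = 5123 * 19.3 = 98873.9 MJ
Useful energy = total * eta = 98873.9 * 0.35 = 34605.87 MJ
Convert to kWh: 34605.87 / 3.6
Useful energy = 9612.74 kWh

9612.74


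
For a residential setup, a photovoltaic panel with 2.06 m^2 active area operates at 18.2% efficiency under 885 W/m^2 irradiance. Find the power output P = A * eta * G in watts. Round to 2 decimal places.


Use the solar power formula P = A * eta * G.
Given: A = 2.06 m^2, eta = 0.182, G = 885 W/m^2
P = 2.06 * 0.182 * 885
P = 331.80 W

331.80


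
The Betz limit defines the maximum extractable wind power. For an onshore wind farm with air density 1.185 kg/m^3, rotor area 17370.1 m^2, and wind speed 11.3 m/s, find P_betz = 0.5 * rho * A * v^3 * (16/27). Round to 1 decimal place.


The Betz coefficient Cp_max = 16/27 = 0.5926
v^3 = 11.3^3 = 1442.897
P_betz = 0.5 * rho * A * v^3 * Cp_max
P_betz = 0.5 * 1.185 * 17370.1 * 1442.897 * 0.5926
P_betz = 8799990.9 W

8799990.9


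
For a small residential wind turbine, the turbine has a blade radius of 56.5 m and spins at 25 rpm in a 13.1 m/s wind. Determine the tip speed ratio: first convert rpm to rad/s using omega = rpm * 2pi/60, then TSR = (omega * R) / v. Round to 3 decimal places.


Convert rotational speed to rad/s:
  omega = 25 * 2 * pi / 60 = 2.618 rad/s
Compute tip speed:
  v_tip = omega * R = 2.618 * 56.5 = 147.917 m/s
Tip speed ratio:
  TSR = v_tip / v_wind = 147.917 / 13.1 = 11.291

11.291


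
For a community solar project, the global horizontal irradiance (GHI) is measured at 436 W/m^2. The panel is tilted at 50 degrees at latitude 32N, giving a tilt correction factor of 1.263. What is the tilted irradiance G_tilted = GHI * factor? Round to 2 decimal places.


Identify the given values:
  GHI = 436 W/m^2, tilt correction factor = 1.263
Apply the formula G_tilted = GHI * factor:
  G_tilted = 436 * 1.263
  G_tilted = 550.67 W/m^2

550.67


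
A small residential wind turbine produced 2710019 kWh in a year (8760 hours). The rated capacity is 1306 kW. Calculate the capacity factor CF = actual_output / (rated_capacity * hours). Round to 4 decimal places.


Capacity factor = actual output / maximum possible output
Maximum possible = rated * hours = 1306 * 8760 = 11440560 kWh
CF = 2710019 / 11440560
CF = 0.2369

0.2369


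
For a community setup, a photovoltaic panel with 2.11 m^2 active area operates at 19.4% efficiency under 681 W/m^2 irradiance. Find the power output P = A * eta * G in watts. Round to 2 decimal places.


Use the solar power formula P = A * eta * G.
Given: A = 2.11 m^2, eta = 0.194, G = 681 W/m^2
P = 2.11 * 0.194 * 681
P = 278.76 W

278.76


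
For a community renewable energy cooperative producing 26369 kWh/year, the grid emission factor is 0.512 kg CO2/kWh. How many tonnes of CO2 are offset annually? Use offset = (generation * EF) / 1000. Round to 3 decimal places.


CO2 offset in kg = generation * emission_factor
CO2 offset = 26369 * 0.512 = 13500.93 kg
Convert to tonnes:
  CO2 offset = 13500.93 / 1000 = 13.501 tonnes

13.501


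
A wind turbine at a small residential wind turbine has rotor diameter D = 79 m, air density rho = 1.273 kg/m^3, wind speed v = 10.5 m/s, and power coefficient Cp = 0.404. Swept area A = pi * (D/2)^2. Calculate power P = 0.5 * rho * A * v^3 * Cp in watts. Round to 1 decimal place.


Step 1 -- Compute swept area:
  A = pi * (D/2)^2 = pi * (79/2)^2 = 4901.67 m^2
Step 2 -- Apply wind power equation:
  P = 0.5 * rho * A * v^3 * Cp
  v^3 = 10.5^3 = 1157.625
  P = 0.5 * 1.273 * 4901.67 * 1157.625 * 0.404
  P = 1459122.4 W

1459122.4


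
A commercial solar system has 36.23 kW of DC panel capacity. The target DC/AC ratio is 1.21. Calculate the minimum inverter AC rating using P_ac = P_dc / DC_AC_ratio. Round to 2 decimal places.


The inverter AC capacity is determined by the DC/AC ratio.
Given: P_dc = 36.23 kW, DC/AC ratio = 1.21
P_ac = P_dc / ratio = 36.23 / 1.21
P_ac = 29.94 kW

29.94


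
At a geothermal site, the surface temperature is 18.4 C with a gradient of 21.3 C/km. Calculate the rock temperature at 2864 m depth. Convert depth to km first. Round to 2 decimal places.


Convert depth to km: 2864 / 1000 = 2.864 km
Temperature increase = gradient * depth_km = 21.3 * 2.864 = 61.0 C
Temperature at depth = T_surface + delta_T = 18.4 + 61.0
T = 79.40 C

79.40


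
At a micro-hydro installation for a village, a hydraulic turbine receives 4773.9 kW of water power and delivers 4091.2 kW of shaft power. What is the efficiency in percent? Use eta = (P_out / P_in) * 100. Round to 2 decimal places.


Turbine efficiency = (output power / input power) * 100
eta = (4091.2 / 4773.9) * 100
eta = 85.70%

85.70


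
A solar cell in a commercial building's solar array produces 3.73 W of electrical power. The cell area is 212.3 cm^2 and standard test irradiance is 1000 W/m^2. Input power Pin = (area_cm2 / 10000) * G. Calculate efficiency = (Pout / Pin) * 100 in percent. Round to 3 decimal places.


First compute the input power:
  Pin = area_cm2 / 10000 * G = 212.3 / 10000 * 1000 = 21.23 W
Then compute efficiency:
  Efficiency = (Pout / Pin) * 100 = (3.73 / 21.23) * 100
  Efficiency = 17.569%

17.569


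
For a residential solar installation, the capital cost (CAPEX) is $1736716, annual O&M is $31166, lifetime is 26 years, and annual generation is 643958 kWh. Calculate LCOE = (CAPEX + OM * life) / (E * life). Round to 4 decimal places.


Total cost = CAPEX + OM * lifetime = 1736716 + 31166 * 26 = 1736716 + 810316 = 2547032
Total generation = annual * lifetime = 643958 * 26 = 16742908 kWh
LCOE = 2547032 / 16742908
LCOE = 0.1521 $/kWh

0.1521


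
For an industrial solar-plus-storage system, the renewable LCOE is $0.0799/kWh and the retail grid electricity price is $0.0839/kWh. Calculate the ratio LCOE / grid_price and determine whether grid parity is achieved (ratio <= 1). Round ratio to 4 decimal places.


Compare LCOE to grid price:
  LCOE = $0.0799/kWh, Grid price = $0.0839/kWh
  Ratio = LCOE / grid_price = 0.0799 / 0.0839 = 0.9523
  Grid parity achieved (ratio <= 1)? yes

0.9523


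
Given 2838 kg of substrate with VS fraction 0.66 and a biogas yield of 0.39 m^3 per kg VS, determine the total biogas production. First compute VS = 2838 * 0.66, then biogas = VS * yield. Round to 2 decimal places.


Compute volatile solids:
  VS = mass * VS_fraction = 2838 * 0.66 = 1873.08 kg
Calculate biogas volume:
  Biogas = VS * specific_yield = 1873.08 * 0.39
  Biogas = 730.50 m^3

730.50


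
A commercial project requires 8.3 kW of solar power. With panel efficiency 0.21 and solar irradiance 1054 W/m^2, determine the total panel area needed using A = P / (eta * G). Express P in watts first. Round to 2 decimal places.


Convert target power to watts: P = 8.3 * 1000 = 8300.0 W
Compute denominator: eta * G = 0.21 * 1054 = 221.34
Required area A = P / (eta * G) = 8300.0 / 221.34
A = 37.50 m^2

37.50


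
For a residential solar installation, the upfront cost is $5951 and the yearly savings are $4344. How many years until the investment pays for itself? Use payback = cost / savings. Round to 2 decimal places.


Simple payback period = initial cost / annual savings
Payback = 5951 / 4344
Payback = 1.37 years

1.37


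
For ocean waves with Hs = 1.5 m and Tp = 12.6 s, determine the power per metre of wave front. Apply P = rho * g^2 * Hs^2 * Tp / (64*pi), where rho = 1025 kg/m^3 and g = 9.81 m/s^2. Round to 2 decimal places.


Apply wave power formula:
  g^2 = 9.81^2 = 96.2361
  Hs^2 = 1.5^2 = 2.25
  Numerator = rho * g^2 * Hs^2 * Tp = 1025 * 96.2361 * 2.25 * 12.6 = 2796500.77
  Denominator = 64 * pi = 201.0619
  P = 2796500.77 / 201.0619 = 13908.65 W/m

13908.65


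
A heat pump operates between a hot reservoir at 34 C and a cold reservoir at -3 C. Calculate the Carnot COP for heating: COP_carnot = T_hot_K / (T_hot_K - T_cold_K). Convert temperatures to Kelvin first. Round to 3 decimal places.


Convert to Kelvin:
  T_hot = 34 + 273.15 = 307.15 K
  T_cold = -3 + 273.15 = 270.15 K
Apply Carnot COP formula:
  COP = T_hot_K / (T_hot_K - T_cold_K) = 307.15 / 37.0
  COP = 8.301

8.301


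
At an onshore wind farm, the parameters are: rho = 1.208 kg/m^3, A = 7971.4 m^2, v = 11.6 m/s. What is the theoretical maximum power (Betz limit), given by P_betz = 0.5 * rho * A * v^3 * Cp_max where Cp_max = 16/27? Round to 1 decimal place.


The Betz coefficient Cp_max = 16/27 = 0.5926
v^3 = 11.6^3 = 1560.896
P_betz = 0.5 * rho * A * v^3 * Cp_max
P_betz = 0.5 * 1.208 * 7971.4 * 1560.896 * 0.5926
P_betz = 4453502.8 W

4453502.8


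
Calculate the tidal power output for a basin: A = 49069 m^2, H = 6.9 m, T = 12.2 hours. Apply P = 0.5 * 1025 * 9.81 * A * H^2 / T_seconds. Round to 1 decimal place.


Convert period to seconds: T = 12.2 * 3600 = 43920.0 s
H^2 = 6.9^2 = 47.61
P = 0.5 * rho * g * A * H^2 / T
P = 0.5 * 1025 * 9.81 * 49069 * 47.61 / 43920.0
P = 267427.4 W

267427.4


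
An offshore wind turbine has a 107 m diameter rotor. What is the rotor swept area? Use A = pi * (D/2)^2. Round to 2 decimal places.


Compute the rotor radius:
  r = D / 2 = 107 / 2 = 53.5 m
Calculate swept area:
  A = pi * r^2 = pi * 53.5^2
  A = 8992.02 m^2

8992.02


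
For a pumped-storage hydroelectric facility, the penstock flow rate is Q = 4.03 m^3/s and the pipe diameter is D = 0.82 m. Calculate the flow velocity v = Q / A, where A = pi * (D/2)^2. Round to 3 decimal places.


Compute pipe cross-sectional area:
  A = pi * (D/2)^2 = pi * (0.82/2)^2 = 0.5281 m^2
Calculate velocity:
  v = Q / A = 4.03 / 0.5281
  v = 7.631 m/s

7.631


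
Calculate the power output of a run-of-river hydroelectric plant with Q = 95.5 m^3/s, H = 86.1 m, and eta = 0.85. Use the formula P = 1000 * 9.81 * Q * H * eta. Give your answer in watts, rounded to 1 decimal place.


Apply the hydropower formula P = rho * g * Q * H * eta
rho * g = 1000 * 9.81 = 9810.0
P = 9810.0 * 95.5 * 86.1 * 0.85
P = 68563733.2 W

68563733.2


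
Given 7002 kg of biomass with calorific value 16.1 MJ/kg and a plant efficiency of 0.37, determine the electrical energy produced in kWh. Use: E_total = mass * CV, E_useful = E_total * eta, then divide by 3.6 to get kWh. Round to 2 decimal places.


Total energy = mass * CV = 7002 * 16.1 = 112732.2 MJ
Useful energy = total * eta = 112732.2 * 0.37 = 41710.91 MJ
Convert to kWh: 41710.91 / 3.6
Useful energy = 11586.37 kWh

11586.37


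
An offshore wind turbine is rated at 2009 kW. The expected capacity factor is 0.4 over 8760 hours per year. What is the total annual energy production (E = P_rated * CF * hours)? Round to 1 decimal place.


Annual energy = rated_kW * capacity_factor * hours_per_year
Given: P_rated = 2009 kW, CF = 0.4, hours = 8760
E = 2009 * 0.4 * 8760
E = 7039536.0 kWh

7039536.0


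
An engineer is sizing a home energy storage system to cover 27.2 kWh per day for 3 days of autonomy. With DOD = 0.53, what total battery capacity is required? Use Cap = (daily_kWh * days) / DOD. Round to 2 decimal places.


Total energy needed = daily * days = 27.2 * 3 = 81.6 kWh
Account for depth of discharge:
  Cap = total_energy / DOD = 81.6 / 0.53
  Cap = 153.96 kWh

153.96


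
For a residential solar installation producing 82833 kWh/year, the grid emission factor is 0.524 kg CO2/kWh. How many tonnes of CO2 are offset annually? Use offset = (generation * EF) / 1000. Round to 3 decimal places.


CO2 offset in kg = generation * emission_factor
CO2 offset = 82833 * 0.524 = 43404.49 kg
Convert to tonnes:
  CO2 offset = 43404.49 / 1000 = 43.404 tonnes

43.404


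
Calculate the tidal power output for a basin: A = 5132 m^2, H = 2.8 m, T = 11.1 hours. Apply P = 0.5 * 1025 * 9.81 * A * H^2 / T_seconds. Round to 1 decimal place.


Convert period to seconds: T = 11.1 * 3600 = 39960.0 s
H^2 = 2.8^2 = 7.84
P = 0.5 * rho * g * A * H^2 / T
P = 0.5 * 1025 * 9.81 * 5132 * 7.84 / 39960.0
P = 5062.2 W

5062.2


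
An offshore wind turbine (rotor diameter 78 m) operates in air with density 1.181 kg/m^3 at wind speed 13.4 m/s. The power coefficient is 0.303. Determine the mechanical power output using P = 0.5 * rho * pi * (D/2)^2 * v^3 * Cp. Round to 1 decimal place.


Step 1 -- Compute swept area:
  A = pi * (D/2)^2 = pi * (78/2)^2 = 4778.36 m^2
Step 2 -- Apply wind power equation:
  P = 0.5 * rho * A * v^3 * Cp
  v^3 = 13.4^3 = 2406.104
  P = 0.5 * 1.181 * 4778.36 * 2406.104 * 0.303
  P = 2057102.9 W

2057102.9


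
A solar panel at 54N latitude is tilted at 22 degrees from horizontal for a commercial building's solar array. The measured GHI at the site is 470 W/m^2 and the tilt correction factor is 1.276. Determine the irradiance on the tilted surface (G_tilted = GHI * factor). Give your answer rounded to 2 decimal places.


Identify the given values:
  GHI = 470 W/m^2, tilt correction factor = 1.276
Apply the formula G_tilted = GHI * factor:
  G_tilted = 470 * 1.276
  G_tilted = 599.72 W/m^2

599.72


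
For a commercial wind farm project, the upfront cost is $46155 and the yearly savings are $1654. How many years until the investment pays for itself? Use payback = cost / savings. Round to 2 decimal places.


Simple payback period = initial cost / annual savings
Payback = 46155 / 1654
Payback = 27.91 years

27.91


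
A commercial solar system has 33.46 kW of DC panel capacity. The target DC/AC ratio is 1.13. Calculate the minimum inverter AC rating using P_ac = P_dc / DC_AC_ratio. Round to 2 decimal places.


The inverter AC capacity is determined by the DC/AC ratio.
Given: P_dc = 33.46 kW, DC/AC ratio = 1.13
P_ac = P_dc / ratio = 33.46 / 1.13
P_ac = 29.61 kW

29.61


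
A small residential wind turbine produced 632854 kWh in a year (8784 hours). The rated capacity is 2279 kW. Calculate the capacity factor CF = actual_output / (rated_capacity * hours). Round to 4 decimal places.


Capacity factor = actual output / maximum possible output
Maximum possible = rated * hours = 2279 * 8784 = 20018736 kWh
CF = 632854 / 20018736
CF = 0.0316

0.0316


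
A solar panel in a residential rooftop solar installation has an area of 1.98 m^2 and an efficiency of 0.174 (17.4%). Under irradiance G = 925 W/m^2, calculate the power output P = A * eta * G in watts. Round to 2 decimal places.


Use the solar power formula P = A * eta * G.
Given: A = 1.98 m^2, eta = 0.174, G = 925 W/m^2
P = 1.98 * 0.174 * 925
P = 318.68 W

318.68


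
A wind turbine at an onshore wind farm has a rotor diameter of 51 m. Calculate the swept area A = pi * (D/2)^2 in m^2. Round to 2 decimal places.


Compute the rotor radius:
  r = D / 2 = 51 / 2 = 25.5 m
Calculate swept area:
  A = pi * r^2 = pi * 25.5^2
  A = 2042.82 m^2

2042.82


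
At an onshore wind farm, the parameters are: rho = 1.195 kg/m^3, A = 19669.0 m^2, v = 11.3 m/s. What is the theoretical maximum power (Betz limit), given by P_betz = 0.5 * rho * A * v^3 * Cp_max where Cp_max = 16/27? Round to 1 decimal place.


The Betz coefficient Cp_max = 16/27 = 0.5926
v^3 = 11.3^3 = 1442.897
P_betz = 0.5 * rho * A * v^3 * Cp_max
P_betz = 0.5 * 1.195 * 19669.0 * 1442.897 * 0.5926
P_betz = 10048743.0 W

10048743.0


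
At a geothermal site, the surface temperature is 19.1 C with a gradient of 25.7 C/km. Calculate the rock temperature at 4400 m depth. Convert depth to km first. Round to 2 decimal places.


Convert depth to km: 4400 / 1000 = 4.4 km
Temperature increase = gradient * depth_km = 25.7 * 4.4 = 113.08 C
Temperature at depth = T_surface + delta_T = 19.1 + 113.08
T = 132.18 C

132.18


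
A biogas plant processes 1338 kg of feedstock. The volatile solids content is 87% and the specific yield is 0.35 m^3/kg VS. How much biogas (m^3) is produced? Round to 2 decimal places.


Compute volatile solids:
  VS = mass * VS_fraction = 1338 * 0.87 = 1164.06 kg
Calculate biogas volume:
  Biogas = VS * specific_yield = 1164.06 * 0.35
  Biogas = 407.42 m^3

407.42


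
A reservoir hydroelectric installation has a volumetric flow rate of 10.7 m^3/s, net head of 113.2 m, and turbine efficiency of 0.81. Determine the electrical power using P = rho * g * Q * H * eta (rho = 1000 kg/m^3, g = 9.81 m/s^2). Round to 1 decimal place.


Apply the hydropower formula P = rho * g * Q * H * eta
rho * g = 1000 * 9.81 = 9810.0
P = 9810.0 * 10.7 * 113.2 * 0.81
P = 9624634.2 W

9624634.2


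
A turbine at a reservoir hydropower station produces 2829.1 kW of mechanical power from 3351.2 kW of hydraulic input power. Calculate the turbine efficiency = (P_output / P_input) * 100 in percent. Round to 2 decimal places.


Turbine efficiency = (output power / input power) * 100
eta = (2829.1 / 3351.2) * 100
eta = 84.42%

84.42


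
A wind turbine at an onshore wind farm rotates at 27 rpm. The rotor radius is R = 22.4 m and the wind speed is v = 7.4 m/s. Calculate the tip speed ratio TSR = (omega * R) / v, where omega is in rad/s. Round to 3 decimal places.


Convert rotational speed to rad/s:
  omega = 27 * 2 * pi / 60 = 2.8274 rad/s
Compute tip speed:
  v_tip = omega * R = 2.8274 * 22.4 = 63.335 m/s
Tip speed ratio:
  TSR = v_tip / v_wind = 63.335 / 7.4 = 8.559

8.559


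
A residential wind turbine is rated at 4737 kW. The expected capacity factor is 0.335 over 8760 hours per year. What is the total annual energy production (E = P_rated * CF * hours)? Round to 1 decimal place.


Annual energy = rated_kW * capacity_factor * hours_per_year
Given: P_rated = 4737 kW, CF = 0.335, hours = 8760
E = 4737 * 0.335 * 8760
E = 13901200.2 kWh

13901200.2


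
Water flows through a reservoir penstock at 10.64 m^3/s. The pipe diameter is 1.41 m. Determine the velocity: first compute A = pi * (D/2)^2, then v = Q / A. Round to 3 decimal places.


Compute pipe cross-sectional area:
  A = pi * (D/2)^2 = pi * (1.41/2)^2 = 1.5615 m^2
Calculate velocity:
  v = Q / A = 10.64 / 1.5615
  v = 6.814 m/s

6.814


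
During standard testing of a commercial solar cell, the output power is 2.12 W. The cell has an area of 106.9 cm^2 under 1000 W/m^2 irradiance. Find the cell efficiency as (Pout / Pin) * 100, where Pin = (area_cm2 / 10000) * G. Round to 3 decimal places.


First compute the input power:
  Pin = area_cm2 / 10000 * G = 106.9 / 10000 * 1000 = 10.69 W
Then compute efficiency:
  Efficiency = (Pout / Pin) * 100 = (2.12 / 10.69) * 100
  Efficiency = 19.832%

19.832


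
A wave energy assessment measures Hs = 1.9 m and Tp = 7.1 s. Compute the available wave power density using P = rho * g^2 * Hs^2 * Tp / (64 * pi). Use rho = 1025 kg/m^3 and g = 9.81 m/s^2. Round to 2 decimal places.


Apply wave power formula:
  g^2 = 9.81^2 = 96.2361
  Hs^2 = 1.9^2 = 3.61
  Numerator = rho * g^2 * Hs^2 * Tp = 1025 * 96.2361 * 3.61 * 7.1 = 2528293.17
  Denominator = 64 * pi = 201.0619
  P = 2528293.17 / 201.0619 = 12574.70 W/m

12574.70
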